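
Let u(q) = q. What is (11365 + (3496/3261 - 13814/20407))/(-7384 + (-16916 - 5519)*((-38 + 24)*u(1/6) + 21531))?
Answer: -756335530273/32142511657990358 ≈ -2.3531e-5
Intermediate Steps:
(11365 + (3496/3261 - 13814/20407))/(-7384 + (-16916 - 5519)*((-38 + 24)*u(1/6) + 21531)) = (11365 + (3496/3261 - 13814/20407))/(-7384 + (-16916 - 5519)*((-38 + 24)/6 + 21531)) = (11365 + (3496*(1/3261) - 13814*1/20407))/(-7384 - 22435*(-14*1/6 + 21531)) = (11365 + (3496/3261 - 13814/20407))/(-7384 - 22435*(-7/3 + 21531)) = (11365 + 26295418/66547227)/(-7384 - 22435*64586/3) = 756335530273/(66547227*(-7384 - 1448986910/3)) = 756335530273/(66547227*(-1449009062/3)) = (756335530273/66547227)*(-3/1449009062) = -756335530273/32142511657990358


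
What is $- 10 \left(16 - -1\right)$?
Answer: $-170$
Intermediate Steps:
$- 10 \left(16 - -1\right) = - 10 \left(16 + \left(-1 + 2\right)\right) = - 10 \left(16 + 1\right) = \left(-10\right) 17 = -170$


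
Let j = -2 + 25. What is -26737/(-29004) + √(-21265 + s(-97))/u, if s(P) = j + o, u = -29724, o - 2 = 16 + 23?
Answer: 26737/29004 - I*√21201/29724 ≈ 0.92184 - 0.0048986*I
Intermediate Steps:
o = 41 (o = 2 + (16 + 23) = 2 + 39 = 41)
j = 23
s(P) = 64 (s(P) = 23 + 41 = 64)
-26737/(-29004) + √(-21265 + s(-97))/u = -26737/(-29004) + √(-21265 + 64)/(-29724) = -26737*(-1/29004) + √(-21201)*(-1/29724) = 26737/29004 + (I*√21201)*(-1/29724) = 26737/29004 - I*√21201/29724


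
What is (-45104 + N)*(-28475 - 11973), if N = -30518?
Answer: 3058758656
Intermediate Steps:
(-45104 + N)*(-28475 - 11973) = (-45104 - 30518)*(-28475 - 11973) = -75622*(-40448) = 3058758656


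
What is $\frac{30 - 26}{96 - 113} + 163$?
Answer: $\frac{2767}{17} \approx 162.76$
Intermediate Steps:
$\frac{30 - 26}{96 - 113} + 163 = \frac{4}{-17} + 163 = 4 \left(- \frac{1}{17}\right) + 163 = - \frac{4}{17} + 163 = \frac{2767}{17}$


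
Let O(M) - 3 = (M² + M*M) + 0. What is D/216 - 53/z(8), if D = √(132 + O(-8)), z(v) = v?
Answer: -53/8 + √263/216 ≈ -6.5499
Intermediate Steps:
O(M) = 3 + 2*M² (O(M) = 3 + ((M² + M*M) + 0) = 3 + ((M² + M²) + 0) = 3 + (2*M² + 0) = 3 + 2*M²)
D = √263 (D = √(132 + (3 + 2*(-8)²)) = √(132 + (3 + 2*64)) = √(132 + (3 + 128)) = √(132 + 131) = √263 ≈ 16.217)
D/216 - 53/z(8) = √263/216 - 53/8 = -53/8 + √263/216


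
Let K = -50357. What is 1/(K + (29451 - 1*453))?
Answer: -1/21359 ≈ -4.6819e-5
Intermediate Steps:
1/(K + (29451 - 1*453)) = 1/(-50357 + (29451 - 1*453)) = 1/(-50357 + (29451 - 453)) = 1/(-50357 + 28998) = 1/(-21359) = -1/21359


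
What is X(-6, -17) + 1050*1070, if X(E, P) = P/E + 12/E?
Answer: 6741005/6 ≈ 1.1235e+6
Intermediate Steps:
X(E, P) = 12/E + P/E
X(-6, -17) + 1050*1070 = (12 - 17)/(-6) + 1050*1070 = -1/6*(-5) + 1123500 = 5/6 + 1123500 = 6741005/6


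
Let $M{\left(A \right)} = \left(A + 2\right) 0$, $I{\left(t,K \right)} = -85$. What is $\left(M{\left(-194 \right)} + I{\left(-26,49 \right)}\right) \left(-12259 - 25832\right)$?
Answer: $3237735$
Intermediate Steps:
$M{\left(A \right)} = 0$ ($M{\left(A \right)} = \left(2 + A\right) 0 = 0$)
$\left(M{\left(-194 \right)} + I{\left(-26,49 \right)}\right) \left(-12259 - 25832\right) = \left(0 - 85\right) \left(-12259 - 25832\right) = \left(-85\right) \left(-38091\right) = 3237735$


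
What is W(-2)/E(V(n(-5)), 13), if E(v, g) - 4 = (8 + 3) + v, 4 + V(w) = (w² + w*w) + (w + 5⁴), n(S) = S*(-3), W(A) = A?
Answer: -2/1101 ≈ -0.0018165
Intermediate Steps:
n(S) = -3*S
V(w) = 621 + w + 2*w² (V(w) = -4 + ((w² + w*w) + (w + 5⁴)) = -4 + ((w² + w²) + (w + 625)) = -4 + (2*w² + (625 + w)) = -4 + (625 + w + 2*w²) = 621 + w + 2*w²)
E(v, g) = 15 + v (E(v, g) = 4 + ((8 + 3) + v) = 4 + (11 + v) = 15 + v)
W(-2)/E(V(n(-5)), 13) = -2/(15 + (621 - 3*(-5) + 2*(-3*(-5))²)) = -2/(15 + (621 + 15 + 2*15²)) = -2/(15 + (621 + 15 + 2*225)) = -2/(15 + (621 + 15 + 450)) = -2/(15 + 1086) = -2/1101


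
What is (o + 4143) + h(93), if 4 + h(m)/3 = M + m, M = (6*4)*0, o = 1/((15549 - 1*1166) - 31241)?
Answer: 74343779/16858 ≈ 4410.0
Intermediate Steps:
o = -1/16858 (o = 1/((15549 - 1166) - 31241) = 1/(14383 - 31241) = 1/(-16858) = -1/16858 ≈ -5.9319e-5)
M = 0 (M = 24*0 = 0)
h(m) = -12 + 3*m (h(m) = -12 + 3*(0 + m) = -12 + 3*m)
(o + 4143) + h(93) = (-1/16858 + 4143) + (-12 + 3*93) = 69842693/16858 + (-12 + 279) = 69842693/16858 + 267 = 74343779/16858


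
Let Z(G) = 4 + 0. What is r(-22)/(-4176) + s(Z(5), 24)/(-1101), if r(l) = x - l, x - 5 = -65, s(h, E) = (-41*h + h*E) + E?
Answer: 37597/766296 ≈ 0.049063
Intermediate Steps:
Z(G) = 4
s(h, E) = E - 41*h + E*h (s(h, E) = (-41*h + E*h) + E = E - 41*h + E*h)
x = -60 (x = 5 - 65 = -60)
r(l) = -60 - l
r(-22)/(-4176) + s(Z(5), 24)/(-1101) = (-60 - 1*(-22))/(-4176) + (24 - 41*4 + 24*4)/(-1101) = (-60 + 22)*(-1/4176) + (24 - 164 + 96)*(-1/1101) = -38*(-1/4176) - 44*(-1/1101) = 19/2088 + 44/1101 = 37597/766296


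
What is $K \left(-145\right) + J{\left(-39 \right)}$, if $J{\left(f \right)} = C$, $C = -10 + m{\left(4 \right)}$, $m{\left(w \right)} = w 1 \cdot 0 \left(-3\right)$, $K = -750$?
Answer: $108740$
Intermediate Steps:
$m{\left(w \right)} = 0$ ($m{\left(w \right)} = w 0 \left(-3\right) = 0 \left(-3\right) = 0$)
$C = -10$ ($C = -10 + 0 = -10$)
$J{\left(f \right)} = -10$
$K \left(-145\right) + J{\left(-39 \right)} = \left(-750\right) \left(-145\right) - 10 = 108750 - 10 = 108740$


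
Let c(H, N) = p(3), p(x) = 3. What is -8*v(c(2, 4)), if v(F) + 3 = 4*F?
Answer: -72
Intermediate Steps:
c(H, N) = 3
v(F) = -3 + 4*F
-8*v(c(2, 4)) = -8*(-3 + 4*3) = -8*(-3 + 12) = -8*9 = -72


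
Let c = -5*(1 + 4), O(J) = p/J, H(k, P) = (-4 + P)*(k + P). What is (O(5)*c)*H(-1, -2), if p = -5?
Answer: 450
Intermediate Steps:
H(k, P) = (-4 + P)*(P + k)
O(J) = -5/J
c = -25 (c = -5*5 = -25)
(O(5)*c)*H(-1, -2) = (-5/5*(-25))*((-2)**2 - 4*(-2) - 4*(-1) - 2*(-1)) = (-5*1/5*(-25))*(4 + 8 + 4 + 2) = -1*(-25)*18 = 25*18 = 450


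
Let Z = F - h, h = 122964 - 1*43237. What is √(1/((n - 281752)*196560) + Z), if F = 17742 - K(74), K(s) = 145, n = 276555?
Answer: I*√450230157892652041905/85126860 ≈ 249.26*I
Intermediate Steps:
h = 79727 (h = 122964 - 43237 = 79727)
F = 17597 (F = 17742 - 1*145 = 17742 - 145 = 17597)
Z = -62130 (Z = 17597 - 1*79727 = 17597 - 79727 = -62130)
√(1/((n - 281752)*196560) + Z) = √(1/((276555 - 281752)*196560) - 62130) = √((1/196560)/(-5197) - 62130) = √(-1/5197*1/196560 - 62130) = √(-1/1021522320 - 62130) = √(-63467181741601/1021522320) = I*√450230157892652041905/85126860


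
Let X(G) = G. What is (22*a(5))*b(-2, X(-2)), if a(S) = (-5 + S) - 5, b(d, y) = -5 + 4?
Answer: 110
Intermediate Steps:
b(d, y) = -1
a(S) = -10 + S
(22*a(5))*b(-2, X(-2)) = (22*(-10 + 5))*(-1) = (22*(-5))*(-1) = -110*(-1) = 110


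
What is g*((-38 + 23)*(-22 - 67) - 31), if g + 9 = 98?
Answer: 116056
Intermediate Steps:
g = 89 (g = -9 + 98 = 89)
g*((-38 + 23)*(-22 - 67) - 31) = 89*((-38 + 23)*(-22 - 67) - 31) = 89*(-15*(-89) - 31) = 89*(1335 - 31) = 89*1304 = 116056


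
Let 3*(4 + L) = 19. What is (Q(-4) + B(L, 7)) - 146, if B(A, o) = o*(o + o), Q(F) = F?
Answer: -52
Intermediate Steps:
L = 7/3 (L = -4 + (⅓)*19 = -4 + 19/3 = 7/3 ≈ 2.3333)
B(A, o) = 2*o² (B(A, o) = o*(2*o) = 2*o²)
(Q(-4) + B(L, 7)) - 146 = (-4 + 2*7²) - 146 = (-4 + 2*49) - 146 = (-4 + 98) - 146 = 94 - 146 = -52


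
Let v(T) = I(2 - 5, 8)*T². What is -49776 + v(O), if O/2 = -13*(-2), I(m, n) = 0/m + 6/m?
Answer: -55184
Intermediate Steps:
I(m, n) = 6/m (I(m, n) = 0 + 6/m = 6/m)
O = 52 (O = 2*(-13*(-2)) = 2*26 = 52)
v(T) = -2*T² (v(T) = (6/(2 - 5))*T² = (6/(-3))*T² = (6*(-⅓))*T² = -2*T²)
-49776 + v(O) = -49776 - 2*52² = -49776 - 2*2704 = -49776 - 5408 = -55184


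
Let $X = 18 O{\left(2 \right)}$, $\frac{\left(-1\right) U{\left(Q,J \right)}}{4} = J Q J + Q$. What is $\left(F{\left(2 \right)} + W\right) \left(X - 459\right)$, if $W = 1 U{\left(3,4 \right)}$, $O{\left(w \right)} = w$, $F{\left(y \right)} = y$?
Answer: $85446$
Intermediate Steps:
$U{\left(Q,J \right)} = - 4 Q - 4 Q J^{2}$ ($U{\left(Q,J \right)} = - 4 \left(J Q J + Q\right) = - 4 \left(Q J^{2} + Q\right) = - 4 \left(Q + Q J^{2}\right) = - 4 Q - 4 Q J^{2}$)
$X = 36$ ($X = 18 \cdot 2 = 36$)
$W = -204$ ($W = 1 \left(\left(-4\right) 3 \left(1 + 4^{2}\right)\right) = 1 \left(\left(-4\right) 3 \left(1 + 16\right)\right) = 1 \left(\left(-4\right) 3 \cdot 17\right) = 1 \left(-204\right) = -204$)
$\left(F{\left(2 \right)} + W\right) \left(X - 459\right) = \left(2 - 204\right) \left(36 - 459\right) = \left(-202\right) \left(-423\right) = 85446$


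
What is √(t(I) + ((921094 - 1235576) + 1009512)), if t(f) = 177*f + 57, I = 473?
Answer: 2*√194702 ≈ 882.50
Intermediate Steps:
t(f) = 57 + 177*f
√(t(I) + ((921094 - 1235576) + 1009512)) = √((57 + 177*473) + ((921094 - 1235576) + 1009512)) = √((57 + 83721) + (-314482 + 1009512)) = √(83778 + 695030) = √778808 = 2*√194702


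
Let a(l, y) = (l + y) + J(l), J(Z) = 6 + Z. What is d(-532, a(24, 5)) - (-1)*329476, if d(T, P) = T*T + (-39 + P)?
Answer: 612520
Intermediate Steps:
a(l, y) = 6 + y + 2*l (a(l, y) = (l + y) + (6 + l) = 6 + y + 2*l)
d(T, P) = -39 + P + T² (d(T, P) = T² + (-39 + P) = -39 + P + T²)
d(-532, a(24, 5)) - (-1)*329476 = (-39 + (6 + 5 + 2*24) + (-532)²) - (-1)*329476 = (-39 + (6 + 5 + 48) + 283024) - 1*(-329476) = (-39 + 59 + 283024) + 329476 = 283044 + 329476 = 612520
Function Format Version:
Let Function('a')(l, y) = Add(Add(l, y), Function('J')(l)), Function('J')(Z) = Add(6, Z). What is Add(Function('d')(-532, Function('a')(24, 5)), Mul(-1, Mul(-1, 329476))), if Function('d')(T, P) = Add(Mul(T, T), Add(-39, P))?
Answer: 612520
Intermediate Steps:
Function('a')(l, y) = Add(6, y, Mul(2, l)) (Function('a')(l, y) = Add(Add(l, y), Add(6, l)) = Add(6, y, Mul(2, l)))
Function('d')(T, P) = Add(-39, P, Pow(T, 2)) (Function('d')(T, P) = Add(Pow(T, 2), Add(-39, P)) = Add(-39, P, Pow(T, 2)))
Add(Function('d')(-532, Function('a')(24, 5)), Mul(-1, Mul(-1, 329476))) = Add(Add(-39, Add(6, 5, Mul(2, 24)), Pow(-532, 2)), Mul(-1, Mul(-1, 329476))) = Add(Add(-39, Add(6, 5, 48), 283024), Mul(-1, -329476)) = Add(Add(-39, 59, 283024), 329476) = Add(283044, 329476) = 612520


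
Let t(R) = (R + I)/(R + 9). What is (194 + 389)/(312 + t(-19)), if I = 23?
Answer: 2915/1558 ≈ 1.8710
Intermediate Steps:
t(R) = (23 + R)/(9 + R) (t(R) = (R + 23)/(R + 9) = (23 + R)/(9 + R))
(194 + 389)/(312 + t(-19)) = (194 + 389)/(312 + (23 - 19)/(9 - 19)) = 583/(312 + 4/(-10)) = 583/(312 - ⅒*4) = 583/(312 - ⅖) = 583/(1558/5) = 583*(5/1558) = 2915/1558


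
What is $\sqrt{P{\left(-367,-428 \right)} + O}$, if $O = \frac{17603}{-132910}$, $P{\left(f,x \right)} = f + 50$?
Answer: $\frac{i \sqrt{5602166202430}}{132910} \approx 17.808 i$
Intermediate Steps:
$P{\left(f,x \right)} = 50 + f$
$O = - \frac{17603}{132910}$ ($O = 17603 \left(- \frac{1}{132910}\right) = - \frac{17603}{132910} \approx -0.13244$)
$\sqrt{P{\left(-367,-428 \right)} + O} = \sqrt{\left(50 - 367\right) - \frac{17603}{132910}} = \sqrt{-317 - \frac{17603}{132910}} = \sqrt{- \frac{42150073}{132910}} = \frac{i \sqrt{5602166202430}}{132910}$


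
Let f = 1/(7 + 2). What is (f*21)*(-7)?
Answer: -49/3 ≈ -16.333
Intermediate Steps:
f = ⅑ (f = 1/9 = ⅑ ≈ 0.11111)
(f*21)*(-7) = ((⅑)*21)*(-7) = (7/3)*(-7) = -49/3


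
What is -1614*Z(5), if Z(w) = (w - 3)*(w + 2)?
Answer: -22596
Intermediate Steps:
Z(w) = (-3 + w)*(2 + w)
-1614*Z(5) = -1614*(-6 + 5² - 1*5) = -1614*(-6 + 25 - 5) = -1614*14 = -22596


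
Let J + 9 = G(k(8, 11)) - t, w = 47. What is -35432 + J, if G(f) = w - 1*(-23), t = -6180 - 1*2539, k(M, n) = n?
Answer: -26652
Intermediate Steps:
t = -8719 (t = -6180 - 2539 = -8719)
G(f) = 70 (G(f) = 47 - 1*(-23) = 47 + 23 = 70)
J = 8780 (J = -9 + (70 - 1*(-8719)) = -9 + (70 + 8719) = -9 + 8789 = 8780)
-35432 + J = -35432 + 8780 = -26652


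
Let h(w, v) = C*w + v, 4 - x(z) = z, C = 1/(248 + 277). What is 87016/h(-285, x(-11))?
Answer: 1522780/253 ≈ 6018.9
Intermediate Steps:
C = 1/525 ≈ 0.0019048
x(z) = 4 - z
h(w, v) = v + w/525 (h(w, v) = w/525 + v = v + w/525)
87016/h(-285, x(-11)) = 87016/((4 - 1*(-11)) + (1/525)*(-285)) = 87016/((4 + 11) - 19/35) = 87016/(15 - 19/35) = 87016/(506/35) = 87016*(35/506) = 1522780/253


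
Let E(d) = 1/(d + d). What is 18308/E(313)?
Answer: 11460808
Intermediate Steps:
E(d) = 1/(2*d)
18308/E(313) = 18308/(((1/2)/313)) = 18308/(((1/2)*(1/313))) = 18308/(1/626) = 18308*626 = 11460808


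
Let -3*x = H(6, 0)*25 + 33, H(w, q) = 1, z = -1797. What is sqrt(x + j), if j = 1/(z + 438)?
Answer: 5*I*sqrt(158701)/453 ≈ 4.397*I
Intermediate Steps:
j = -1/1359 (j = 1/(-1797 + 438) = 1/(-1359) = -1/1359 ≈ -0.00073584)
x = -58/3 (x = -(1*25 + 33)/3 = -(25 + 33)/3 = -1/3*58 = -58/3 ≈ -19.333)
sqrt(x + j) = sqrt(-58/3 - 1/1359) = sqrt(-26275/1359) = 5*I*sqrt(158701)/453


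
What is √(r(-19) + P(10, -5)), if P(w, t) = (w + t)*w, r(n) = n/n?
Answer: √51 ≈ 7.1414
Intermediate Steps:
r(n) = 1
P(w, t) = w*(t + w) (P(w, t) = (t + w)*w = w*(t + w))
√(r(-19) + P(10, -5)) = √(1 + 10*(-5 + 10)) = √(1 + 10*5) = √(1 + 50) = √51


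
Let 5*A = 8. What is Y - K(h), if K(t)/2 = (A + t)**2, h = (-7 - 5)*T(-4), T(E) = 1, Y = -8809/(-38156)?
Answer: -206127423/953900 ≈ -216.09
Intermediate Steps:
Y = 8809/38156 (Y = -8809*(-1/38156) = 8809/38156 ≈ 0.23087)
A = 8/5 (A = (1/5)*8 = 8/5 ≈ 1.6000)
h = -12 (h = (-7 - 5)*1 = -12*1 = -12)
K(t) = 2*(8/5 + t)**2
Y - K(h) = 8809/38156 - 2*(8 + 5*(-12))**2/25 = 8809/38156 - 2*(8 - 60)**2/25 = 8809/38156 - 2*(-52)**2/25 = 8809/38156 - 2*2704/25 = 8809/38156 - 1*5408/25 = 8809/38156 - 5408/25 = -206127423/953900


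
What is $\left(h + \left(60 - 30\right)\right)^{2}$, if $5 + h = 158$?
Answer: $33489$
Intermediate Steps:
$h = 153$ ($h = -5 + 158 = 153$)
$\left(h + \left(60 - 30\right)\right)^{2} = \left(153 + \left(60 - 30\right)\right)^{2} = \left(153 + 30\right)^{2} = 183^{2} = 33489$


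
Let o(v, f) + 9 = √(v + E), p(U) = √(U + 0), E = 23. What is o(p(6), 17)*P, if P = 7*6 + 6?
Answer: -432 + 48*√(23 + √6) ≈ -189.85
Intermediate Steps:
P = 48 (P = 42 + 6 = 48)
p(U) = √U
o(v, f) = -9 + √(23 + v) (o(v, f) = -9 + √(v + 23) = -9 + √(23 + v))
o(p(6), 17)*P = (-9 + √(23 + √6))*48 = -432 + 48*√(23 + √6)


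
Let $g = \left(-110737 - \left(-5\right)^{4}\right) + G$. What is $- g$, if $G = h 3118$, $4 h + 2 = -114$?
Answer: $201784$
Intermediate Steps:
$h = -29$ ($h = - \frac{1}{2} + \frac{1}{4} \left(-114\right) = - \frac{1}{2} - \frac{57}{2} = -29$)
$G = -90422$ ($G = \left(-29\right) 3118 = -90422$)
$g = -201784$ ($g = \left(-110737 - \left(-5\right)^{4}\right) - 90422 = \left(-110737 - 625\right) - 90422 = -111362 - 90422 = -201784$)
$- g = \left(-1\right) \left(-201784\right) = 201784$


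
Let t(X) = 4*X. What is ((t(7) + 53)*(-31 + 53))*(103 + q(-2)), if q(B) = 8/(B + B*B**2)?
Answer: 910602/5 ≈ 1.8212e+5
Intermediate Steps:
q(B) = 8/(B + B**3)
((t(7) + 53)*(-31 + 53))*(103 + q(-2)) = ((4*7 + 53)*(-31 + 53))*(103 + 8/(-2 + (-2)**3)) = ((28 + 53)*22)*(103 + 8/(-2 - 8)) = (81*22)*(103 + 8/(-10)) = 1782*(103 + 8*(-1/10)) = 1782*(103 - 4/5) = 1782*(511/5) = 910602/5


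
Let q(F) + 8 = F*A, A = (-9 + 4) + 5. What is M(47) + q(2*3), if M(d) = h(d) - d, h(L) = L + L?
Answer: 39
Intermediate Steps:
h(L) = 2*L
A = 0 (A = -5 + 5 = 0)
M(d) = d (M(d) = 2*d - d = d)
q(F) = -8 (q(F) = -8 + F*0 = -8 + 0 = -8)
M(47) + q(2*3) = 47 - 8 = 39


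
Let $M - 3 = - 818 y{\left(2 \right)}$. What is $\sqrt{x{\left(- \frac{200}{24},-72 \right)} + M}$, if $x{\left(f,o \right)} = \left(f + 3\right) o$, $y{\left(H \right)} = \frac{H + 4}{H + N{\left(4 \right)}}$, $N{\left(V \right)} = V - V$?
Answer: $i \sqrt{2067} \approx 45.464 i$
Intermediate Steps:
$N{\left(V \right)} = 0$
$y{\left(H \right)} = \frac{4 + H}{H}$ ($y{\left(H \right)} = \frac{H + 4}{H + 0} = \frac{4 + H}{H}$)
$x{\left(f,o \right)} = o \left(3 + f\right)$ ($x{\left(f,o \right)} = \left(3 + f\right) o = o \left(3 + f\right)$)
$M = -2451$ ($M = 3 - 818 \frac{4 + 2}{2} = 3 - 818 \cdot \frac{1}{2} \cdot 6 = 3 - 2454 = -2451$)
$\sqrt{x{\left(- \frac{200}{24},-72 \right)} + M} = \sqrt{- 72 \left(3 - \frac{200}{24}\right) - 2451} = \sqrt{- 72 \left(3 - \frac{25}{3}\right) - 2451} = \sqrt{\left(-72\right) \left(- \frac{16}{3}\right) - 2451} = \sqrt{384 - 2451} = \sqrt{-2067} = i \sqrt{2067}$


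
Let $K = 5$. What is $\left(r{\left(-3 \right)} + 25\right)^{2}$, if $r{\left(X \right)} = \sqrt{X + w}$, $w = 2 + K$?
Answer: $729$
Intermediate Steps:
$w = 7$ ($w = 2 + 5 = 7$)
$r{\left(X \right)} = \sqrt{7 + X}$ ($r{\left(X \right)} = \sqrt{X + 7} = \sqrt{7 + X}$)
$\left(r{\left(-3 \right)} + 25\right)^{2} = \left(\sqrt{7 - 3} + 25\right)^{2} = \left(\sqrt{4} + 25\right)^{2} = \left(2 + 25\right)^{2} = 27^{2} = 729$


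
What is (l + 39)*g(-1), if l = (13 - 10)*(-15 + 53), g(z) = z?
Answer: -153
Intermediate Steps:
l = 114 (l = 3*38 = 114)
(l + 39)*g(-1) = (114 + 39)*(-1) = 153*(-1) = -153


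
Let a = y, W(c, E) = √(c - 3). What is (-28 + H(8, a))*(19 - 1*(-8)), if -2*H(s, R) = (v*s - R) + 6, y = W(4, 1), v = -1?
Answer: -1431/2 ≈ -715.50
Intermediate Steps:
W(c, E) = √(-3 + c)
y = 1 (y = √(-3 + 4) = √1 = 1)
a = 1
H(s, R) = -3 + R/2 + s/2 (H(s, R) = -((-s - R) + 6)/2 = -((-R - s) + 6)/2 = -(6 - R - s)/2 = -3 + R/2 + s/2)
(-28 + H(8, a))*(19 - 1*(-8)) = (-28 + (-3 + (½)*1 + (½)*8))*(19 - 1*(-8)) = (-28 + (-3 + ½ + 4))*(19 + 8) = (-28 + 3/2)*27 = -53/2*27 = -1431/2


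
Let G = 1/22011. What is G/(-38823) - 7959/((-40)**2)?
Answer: -6801228570427/1367252884800 ≈ -4.9744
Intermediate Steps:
G = 1/22011 ≈ 4.5432e-5
G/(-38823) - 7959/((-40)**2) = (1/22011)/(-38823) - 7959/((-40)**2) = (1/22011)*(-1/38823) - 7959/1600 = -1/854533053 - 7959*1/1600 = -1/854533053 - 7959/1600 = -6801228570427/1367252884800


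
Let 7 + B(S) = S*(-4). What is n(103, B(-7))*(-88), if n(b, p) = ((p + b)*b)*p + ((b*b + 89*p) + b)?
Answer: -24709784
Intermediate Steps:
B(S) = -7 - 4*S (B(S) = -7 + S*(-4) = -7 - 4*S)
n(b, p) = b + b**2 + 89*p + b*p*(b + p) (n(b, p) = ((b + p)*b)*p + ((b**2 + 89*p) + b) = (b*(b + p))*p + (b + b**2 + 89*p) = b*p*(b + p) + (b + b**2 + 89*p) = b + b**2 + 89*p + b*p*(b + p))
n(103, B(-7))*(-88) = (103 + 103**2 + 89*(-7 - 4*(-7)) + 103*(-7 - 4*(-7))**2 + (-7 - 4*(-7))*103**2)*(-88) = (103 + 10609 + 89*(-7 + 28) + 103*(-7 + 28)**2 + (-7 + 28)*10609)*(-88) = (103 + 10609 + 89*21 + 103*21**2 + 21*10609)*(-88) = (103 + 10609 + 1869 + 103*441 + 222789)*(-88) = (103 + 10609 + 1869 + 45423 + 222789)*(-88) = 280793*(-88) = -24709784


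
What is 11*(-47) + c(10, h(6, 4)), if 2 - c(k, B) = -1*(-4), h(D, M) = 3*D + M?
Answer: -519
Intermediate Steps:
h(D, M) = M + 3*D
c(k, B) = -2 (c(k, B) = 2 - (-1)*(-4) = 2 - 1*4 = 2 - 4 = -2)
11*(-47) + c(10, h(6, 4)) = 11*(-47) - 2 = -517 - 2 = -519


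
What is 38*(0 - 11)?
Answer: -418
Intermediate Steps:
38*(0 - 11) = 38*(-11) = -418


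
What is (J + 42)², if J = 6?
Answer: 2304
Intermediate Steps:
(J + 42)² = (6 + 42)² = 48² = 2304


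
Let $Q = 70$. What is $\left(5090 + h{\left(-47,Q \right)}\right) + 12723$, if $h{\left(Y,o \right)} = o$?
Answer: $17883$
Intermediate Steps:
$\left(5090 + h{\left(-47,Q \right)}\right) + 12723 = \left(5090 + 70\right) + 12723 = 5160 + 12723 = 17883$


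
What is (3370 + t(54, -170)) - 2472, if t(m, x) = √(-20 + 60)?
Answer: 898 + 2*√10 ≈ 904.32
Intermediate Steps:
t(m, x) = 2*√10 (t(m, x) = √40 = 2*√10)
(3370 + t(54, -170)) - 2472 = (3370 + 2*√10) - 2472 = 898 + 2*√10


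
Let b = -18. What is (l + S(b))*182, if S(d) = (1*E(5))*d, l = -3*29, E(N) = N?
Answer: -32214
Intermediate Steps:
l = -87
S(d) = 5*d (S(d) = (1*5)*d = 5*d)
(l + S(b))*182 = (-87 + 5*(-18))*182 = (-87 - 90)*182 = -177*182 = -32214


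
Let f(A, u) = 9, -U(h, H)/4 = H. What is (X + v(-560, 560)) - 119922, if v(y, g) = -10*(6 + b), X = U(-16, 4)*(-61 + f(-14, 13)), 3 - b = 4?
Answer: -119140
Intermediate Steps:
b = -1 (b = 3 - 1*4 = 3 - 4 = -1)
U(h, H) = -4*H
X = 832 (X = (-4*4)*(-61 + 9) = -16*(-52) = 832)
v(y, g) = -50 (v(y, g) = -10*(6 - 1) = -10*5 = -50)
(X + v(-560, 560)) - 119922 = (832 - 50) - 119922 = 782 - 119922 = -119140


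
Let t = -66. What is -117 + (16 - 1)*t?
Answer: -1107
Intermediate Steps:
-117 + (16 - 1)*t = -117 + (16 - 1)*(-66) = -117 + 15*(-66) = -117 - 990 = -1107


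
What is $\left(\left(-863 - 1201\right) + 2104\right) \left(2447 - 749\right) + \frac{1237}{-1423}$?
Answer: $\frac{96648923}{1423} \approx 67919.0$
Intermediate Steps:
$\left(\left(-863 - 1201\right) + 2104\right) \left(2447 - 749\right) + \frac{1237}{-1423} = \left(-2064 + 2104\right) 1698 + 1237 \left(- \frac{1}{1423}\right) = 40 \cdot 1698 - \frac{1237}{1423} = 67920 - \frac{1237}{1423} = \frac{96648923}{1423}$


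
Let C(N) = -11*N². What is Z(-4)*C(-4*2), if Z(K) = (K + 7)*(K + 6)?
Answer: -4224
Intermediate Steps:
Z(K) = (6 + K)*(7 + K) (Z(K) = (7 + K)*(6 + K) = (6 + K)*(7 + K))
Z(-4)*C(-4*2) = (42 + (-4)² + 13*(-4))*(-11*(-4*2)²) = (42 + 16 - 52)*(-11*(-8)²) = 6*(-11*64) = 6*(-704) = -4224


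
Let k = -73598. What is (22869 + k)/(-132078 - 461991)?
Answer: 7247/84867 ≈ 0.085392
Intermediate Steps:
(22869 + k)/(-132078 - 461991) = (22869 - 73598)/(-132078 - 461991) = -50729/(-594069) = -50729*(-1/594069) = 7247/84867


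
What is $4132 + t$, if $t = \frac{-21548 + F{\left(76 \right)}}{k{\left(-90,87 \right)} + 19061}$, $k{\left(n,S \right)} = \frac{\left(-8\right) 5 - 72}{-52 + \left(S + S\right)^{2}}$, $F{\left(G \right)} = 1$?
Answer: $\frac{148737007021}{36006222} \approx 4130.9$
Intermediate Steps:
$k{\left(n,S \right)} = - \frac{112}{-52 + 4 S^{2}}$ ($k{\left(n,S \right)} = \frac{-40 - 72}{-52 + \left(2 S\right)^{2}} = - \frac{112}{-52 + 4 S^{2}}$)
$t = - \frac{40702283}{36006222}$ ($t = \frac{-21548 + 1}{- \frac{28}{-13 + 87^{2}} + 19061} = - \frac{21547}{- \frac{28}{-13 + 7569} + 19061} = - \frac{21547}{- \frac{28}{7556} + 19061} = - \frac{21547}{\left(-28\right) \frac{1}{7556} + 19061} = - \frac{21547}{- \frac{7}{1889} + 19061} = - \frac{21547}{\frac{36006222}{1889}} = \left(-21547\right) \frac{1889}{36006222} = - \frac{40702283}{36006222} \approx -1.1304$)
$4132 + t = 4132 - \frac{40702283}{36006222} = \frac{148737007021}{36006222}$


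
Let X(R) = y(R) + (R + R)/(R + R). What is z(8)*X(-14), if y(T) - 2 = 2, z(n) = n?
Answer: 40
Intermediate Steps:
y(T) = 4 (y(T) = 2 + 2 = 4)
X(R) = 5 (X(R) = 4 + (R + R)/(R + R) = 4 + (2*R)/((2*R)) = 4 + (2*R)*(1/(2*R)) = 4 + 1 = 5)
z(8)*X(-14) = 8*5 = 40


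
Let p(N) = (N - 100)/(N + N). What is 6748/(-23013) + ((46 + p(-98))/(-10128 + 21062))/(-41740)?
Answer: -301809437869531/1029273585333840 ≈ -0.29323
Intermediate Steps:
p(N) = (-100 + N)/(2*N) (p(N) = (-100 + N)/((2*N)) = (-100 + N)*(1/(2*N)) = (-100 + N)/(2*N))
6748/(-23013) + ((46 + p(-98))/(-10128 + 21062))/(-41740) = 6748/(-23013) + ((46 + (½)*(-100 - 98)/(-98))/(-10128 + 21062))/(-41740) = 6748*(-1/23013) + ((46 + (½)*(-1/98)*(-198))/10934)*(-1/41740) = -6748/23013 + ((46 + 99/98)*(1/10934))*(-1/41740) = -6748/23013 + ((4607/98)*(1/10934))*(-1/41740) = -6748/23013 + (4607/1071532)*(-1/41740) = -6748/23013 - 4607/44725745680 = -301809437869531/1029273585333840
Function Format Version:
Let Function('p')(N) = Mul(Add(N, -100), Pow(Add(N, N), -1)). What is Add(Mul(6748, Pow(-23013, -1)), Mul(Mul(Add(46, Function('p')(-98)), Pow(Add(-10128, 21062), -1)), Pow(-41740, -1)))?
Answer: Rational(-301809437869531, 1029273585333840) ≈ -0.29323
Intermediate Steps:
Function('p')(N) = Mul(Rational(1, 2), Pow(N, -1), Add(-100, N)) (Function('p')(N) = Mul(Add(-100, N), Pow(Mul(2, N), -1)) = Mul(Add(-100, N), Mul(Rational(1, 2), Pow(N, -1))) = Mul(Rational(1, 2), Pow(N, -1), Add(-100, N)))
Add(Mul(6748, Pow(-23013, -1)), Mul(Mul(Add(46, Function('p')(-98)), Pow(Add(-10128, 21062), -1)), Pow(-41740, -1))) = Add(Mul(6748, Pow(-23013, -1)), Mul(Mul(Add(46, Mul(Rational(1, 2), Pow(-98, -1), Add(-100, -98))), Pow(Add(-10128, 21062), -1)), Pow(-41740, -1))) = Add(Mul(6748, Rational(-1, 23013)), Mul(Mul(Add(46, Mul(Rational(1, 2), Rational(-1, 98), -198)), Pow(10934, -1)), Rational(-1, 41740))) = Add(Rational(-6748, 23013), Mul(Mul(Add(46, Rational(99, 98)), Rational(1, 10934)), Rational(-1, 41740))) = Add(Rational(-6748, 23013), Mul(Mul(Rational(4607, 98), Rational(1, 10934)), Rational(-1, 41740))) = Add(Rational(-6748, 23013), Mul(Rational(4607, 1071532), Rational(-1, 41740))) = Add(Rational(-6748, 23013), Rational(-4607, 44725745680)) = Rational(-301809437869531, 1029273585333840)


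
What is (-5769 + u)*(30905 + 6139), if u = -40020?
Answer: -1696207716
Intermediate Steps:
(-5769 + u)*(30905 + 6139) = (-5769 - 40020)*(30905 + 6139) = -45789*37044 = -1696207716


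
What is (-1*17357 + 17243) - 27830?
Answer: -27944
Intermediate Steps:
(-1*17357 + 17243) - 27830 = (-17357 + 17243) - 27830 = -114 - 27830 = -27944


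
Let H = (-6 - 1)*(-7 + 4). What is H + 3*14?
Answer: 63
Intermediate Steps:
H = 21 (H = -7*(-3) = 21)
H + 3*14 = 21 + 3*14 = 21 + 42 = 63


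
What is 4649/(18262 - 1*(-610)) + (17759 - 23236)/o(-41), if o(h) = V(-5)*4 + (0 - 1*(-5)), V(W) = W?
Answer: 103431679/283080 ≈ 365.38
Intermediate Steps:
o(h) = -15 (o(h) = -5*4 + (0 - 1*(-5)) = -20 + (0 + 5) = -20 + 5 = -15)
4649/(18262 - 1*(-610)) + (17759 - 23236)/o(-41) = 4649/(18262 - 1*(-610)) + (17759 - 23236)/(-15) = 4649/(18262 + 610) - 5477*(-1/15) = 4649/18872 + 5477/15 = 103431679/283080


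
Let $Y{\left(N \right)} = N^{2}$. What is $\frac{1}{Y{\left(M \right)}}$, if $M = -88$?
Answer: $\frac{1}{7744} \approx 0.00012913$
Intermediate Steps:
$\frac{1}{Y{\left(M \right)}} = \frac{1}{\left(-88\right)^{2}} = \frac{1}{7744}$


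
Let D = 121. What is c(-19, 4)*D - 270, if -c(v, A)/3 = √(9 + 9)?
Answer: -270 - 1089*√2 ≈ -1810.1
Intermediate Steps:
c(v, A) = -9*√2 (c(v, A) = -3*√(9 + 9) = -9*√2)
c(-19, 4)*D - 270 = -9*√2*121 - 270 = -1089*√2 - 270 = -270 - 1089*√2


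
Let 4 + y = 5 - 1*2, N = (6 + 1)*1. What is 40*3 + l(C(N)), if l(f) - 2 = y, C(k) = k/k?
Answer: 121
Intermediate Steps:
N = 7 (N = 7*1 = 7)
C(k) = 1
y = -1 (y = -4 + (5 - 1*2) = -4 + (5 - 2) = -4 + 3 = -1)
l(f) = 1 (l(f) = 2 - 1 = 1)
40*3 + l(C(N)) = 40*3 + 1 = 120 + 1 = 121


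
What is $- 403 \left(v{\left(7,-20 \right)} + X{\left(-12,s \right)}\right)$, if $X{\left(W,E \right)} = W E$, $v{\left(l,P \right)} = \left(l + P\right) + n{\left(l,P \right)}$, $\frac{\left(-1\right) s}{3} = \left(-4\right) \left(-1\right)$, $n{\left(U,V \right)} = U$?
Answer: $-55614$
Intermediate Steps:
$s = -12$ ($s = - 3 \left(\left(-4\right) \left(-1\right)\right) = \left(-3\right) 4 = -12$)
$v{\left(l,P \right)} = P + 2 l$ ($v{\left(l,P \right)} = \left(l + P\right) + l = \left(P + l\right) + l = P + 2 l$)
$X{\left(W,E \right)} = E W$
$- 403 \left(v{\left(7,-20 \right)} + X{\left(-12,s \right)}\right) = - 403 \left(\left(-20 + 2 \cdot 7\right) - -144\right) = - 403 \left(\left(-20 + 14\right) + 144\right) = - 403 \left(-6 + 144\right) = \left(-403\right) 138 = -55614$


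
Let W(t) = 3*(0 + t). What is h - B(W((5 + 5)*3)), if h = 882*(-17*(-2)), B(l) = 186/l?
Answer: 449789/15 ≈ 29986.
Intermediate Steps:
W(t) = 3*t
h = 29988 (h = 882*34 = 29988)
h - B(W((5 + 5)*3)) = 29988 - 186/(3*((5 + 5)*3)) = 29988 - 186/(3*(10*3)) = 29988 - 186/(3*30) = 29988 - 186/90 = 29988 - 1*31/15 = 29988 - 31/15 = 449789/15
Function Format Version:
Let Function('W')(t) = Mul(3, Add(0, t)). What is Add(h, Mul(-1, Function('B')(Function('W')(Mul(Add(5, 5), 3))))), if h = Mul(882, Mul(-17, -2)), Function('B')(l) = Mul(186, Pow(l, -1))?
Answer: Rational(449789, 15) ≈ 29986.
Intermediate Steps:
Function('W')(t) = Mul(3, t)
h = 29988 (h = Mul(882, 34) = 29988)
Add(h, Mul(-1, Function('B')(Function('W')(Mul(Add(5, 5), 3))))) = Add(29988, Mul(-1, Mul(186, Pow(Mul(3, Mul(Add(5, 5), 3)), -1)))) = Add(29988, Mul(-1, Mul(186, Pow(Mul(3, Mul(10, 3)), -1)))) = Add(29988, Mul(-1, Mul(186, Pow(Mul(3, 30), -1)))) = Add(29988, Mul(-1, Mul(186, Pow(90, -1)))) = Add(29988, Mul(-1, Mul(186, Rational(1, 90)))) = Add(29988, Mul(-1, Rational(31, 15))) = Add(29988, Rational(-31, 15)) = Rational(449789, 15)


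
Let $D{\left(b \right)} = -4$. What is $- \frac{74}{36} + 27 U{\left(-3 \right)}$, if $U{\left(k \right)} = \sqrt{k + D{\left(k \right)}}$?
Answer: $- \frac{37}{18} + 27 i \sqrt{7} \approx -2.0556 + 71.435 i$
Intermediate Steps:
$U{\left(k \right)} = \sqrt{-4 + k}$ ($U{\left(k \right)} = \sqrt{k - 4} = \sqrt{-4 + k}$)
$- \frac{74}{36} + 27 U{\left(-3 \right)} = - \frac{74}{36} + 27 \sqrt{-4 - 3} = \left(-74\right) \frac{1}{36} + 27 \sqrt{-7} = - \frac{37}{18} + 27 i \sqrt{7}$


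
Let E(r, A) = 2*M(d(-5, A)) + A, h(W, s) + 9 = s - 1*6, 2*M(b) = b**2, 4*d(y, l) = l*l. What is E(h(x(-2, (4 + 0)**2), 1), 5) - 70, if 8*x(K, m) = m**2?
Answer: -415/16 ≈ -25.938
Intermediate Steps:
d(y, l) = l**2/4 (d(y, l) = (l*l)/4 = l**2/4)
M(b) = b**2/2
x(K, m) = m**2/8
h(W, s) = -15 + s (h(W, s) = -9 + (s - 1*6) = -9 + (s - 6) = -9 + (-6 + s) = -15 + s)
E(r, A) = A + A**4/16 (E(r, A) = 2*((A**2/4)**2/2) + A = 2*((A**4/16)/2) + A = 2*(A**4/32) + A = A**4/16 + A = A + A**4/16)
E(h(x(-2, (4 + 0)**2), 1), 5) - 70 = (5 + (1/16)*5**4) - 70 = (5 + (1/16)*625) - 70 = (5 + 625/16) - 70 = 705/16 - 70 = -415/16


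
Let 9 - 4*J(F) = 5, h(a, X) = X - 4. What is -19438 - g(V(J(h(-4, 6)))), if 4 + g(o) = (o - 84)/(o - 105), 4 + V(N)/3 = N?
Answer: -738523/38 ≈ -19435.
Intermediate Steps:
h(a, X) = -4 + X
J(F) = 1 (J(F) = 9/4 - ¼*5 = 9/4 - 5/4 = 1)
V(N) = -12 + 3*N
g(o) = -4 + (-84 + o)/(-105 + o) (g(o) = -4 + (o - 84)/(o - 105) = -4 + (-84 + o)/(-105 + o))
-19438 - g(V(J(h(-4, 6)))) = -19438 - 3*(112 - (-12 + 3*1))/(-105 + (-12 + 3*1)) = -19438 - 3*(112 - (-12 + 3))/(-105 + (-12 + 3)) = -19438 - 3*(112 - 1*(-9))/(-105 - 9) = -19438 - 3*(112 + 9)/(-114) = -19438 - 3*(-1)*121/114 = -19438 - 1*(-121/38) = -19438 + 121/38 = -738523/38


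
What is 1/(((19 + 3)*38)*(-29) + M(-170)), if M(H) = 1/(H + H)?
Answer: -340/8242961 ≈ -4.1247e-5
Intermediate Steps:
M(H) = 1/(2*H)
1/(((19 + 3)*38)*(-29) + M(-170)) = 1/(((19 + 3)*38)*(-29) + (½)/(-170)) = 1/((22*38)*(-29) + (½)*(-1/170)) = 1/(836*(-29) - 1/340) = 1/(-24244 - 1/340) = 1/(-8242961/340) = -340/8242961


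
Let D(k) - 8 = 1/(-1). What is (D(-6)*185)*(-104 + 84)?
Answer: -25900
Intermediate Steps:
D(k) = 7 (D(k) = 8 + 1/(-1) = 8 - 1 = 7)
(D(-6)*185)*(-104 + 84) = (7*185)*(-104 + 84) = 1295*(-20) = -25900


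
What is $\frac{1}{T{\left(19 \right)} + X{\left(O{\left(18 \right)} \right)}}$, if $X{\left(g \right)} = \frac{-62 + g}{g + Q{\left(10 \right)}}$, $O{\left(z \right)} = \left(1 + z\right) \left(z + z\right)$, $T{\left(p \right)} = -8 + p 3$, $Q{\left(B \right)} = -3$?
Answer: $\frac{681}{33991} \approx 0.020035$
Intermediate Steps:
$T{\left(p \right)} = -8 + 3 p$
$O{\left(z \right)} = 2 z \left(1 + z\right)$ ($O{\left(z \right)} = \left(1 + z\right) 2 z = 2 z \left(1 + z\right)$)
$X{\left(g \right)} = \frac{-62 + g}{-3 + g}$ ($X{\left(g \right)} = \frac{-62 + g}{g - 3} = \frac{-62 + g}{-3 + g}$)
$\frac{1}{T{\left(19 \right)} + X{\left(O{\left(18 \right)} \right)}} = \frac{1}{\left(-8 + 3 \cdot 19\right) + \frac{-62 + 2 \cdot 18 \left(1 + 18\right)}{-3 + 2 \cdot 18 \left(1 + 18\right)}} = \frac{1}{\left(-8 + 57\right) + \frac{-62 + 2 \cdot 18 \cdot 19}{-3 + 2 \cdot 18 \cdot 19}} = \frac{1}{49 + \frac{-62 + 684}{-3 + 684}} = \frac{1}{49 + \frac{1}{681} \cdot 622} = \frac{1}{49 + \frac{622}{681}} = \frac{1}{\frac{33991}{681}} = \frac{681}{33991}$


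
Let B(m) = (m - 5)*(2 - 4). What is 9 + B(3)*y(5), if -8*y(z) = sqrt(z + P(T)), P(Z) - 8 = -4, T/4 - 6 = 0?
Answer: 15/2 ≈ 7.5000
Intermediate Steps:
T = 24 (T = 24 + 4*0 = 24 + 0 = 24)
P(Z) = 4 (P(Z) = 8 - 4 = 4)
B(m) = 10 - 2*m (B(m) = (-5 + m)*(-2) = 10 - 2*m)
y(z) = -sqrt(4 + z)/8 (y(z) = -sqrt(z + 4)/8 = -sqrt(4 + z)/8)
9 + B(3)*y(5) = 9 + (10 - 2*3)*(-sqrt(4 + 5)/8) = 9 + (10 - 6)*(-sqrt(9)/8) = 9 + 4*(-1/8*3) = 9 + 4*(-3/8) = 9 - 3/2 = 15/2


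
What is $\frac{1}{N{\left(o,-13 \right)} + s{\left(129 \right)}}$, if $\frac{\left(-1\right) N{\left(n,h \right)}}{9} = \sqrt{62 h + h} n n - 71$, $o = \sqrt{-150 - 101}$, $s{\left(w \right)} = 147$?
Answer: $\frac{262}{1393347045} - \frac{753 i \sqrt{91}}{464449015} \approx 1.8804 \cdot 10^{-7} - 1.5466 \cdot 10^{-5} i$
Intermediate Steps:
$o = i \sqrt{251}$ ($o = \sqrt{-251} = i \sqrt{251} \approx 15.843 i$)
$N{\left(n,h \right)} = 639 - 27 \sqrt{7} \sqrt{h} n^{2}$ ($N{\left(n,h \right)} = - 9 \left(\sqrt{62 h + h} n n - 71\right) = - 9 \left(\sqrt{63 h} n n - 71\right) = - 9 \left(3 \sqrt{7} \sqrt{h} n n - 71\right) = - 9 \left(3 n \sqrt{7} \sqrt{h} n - 71\right) = - 9 \left(3 \sqrt{7} \sqrt{h} n^{2} - 71\right) = - 9 \left(-71 + 3 \sqrt{7} \sqrt{h} n^{2}\right) = 639 - 27 \sqrt{7} \sqrt{h} n^{2}$)
$\frac{1}{N{\left(o,-13 \right)} + s{\left(129 \right)}} = \frac{1}{\left(639 - 27 \sqrt{7} \sqrt{-13} \left(i \sqrt{251}\right)^{2}\right) + 147} = \frac{1}{\left(639 - 27 \sqrt{7} i \sqrt{13} \left(-251\right)\right) + 147} = \frac{1}{\left(639 + 6777 i \sqrt{91}\right) + 147} = \frac{1}{786 + 6777 i \sqrt{91}}$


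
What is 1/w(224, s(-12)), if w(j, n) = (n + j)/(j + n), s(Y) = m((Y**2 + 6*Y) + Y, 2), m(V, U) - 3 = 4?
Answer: 1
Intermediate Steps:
m(V, U) = 7 (m(V, U) = 3 + 4 = 7)
s(Y) = 7
w(j, n) = 1 (w(j, n) = (j + n)/(j + n) = 1)
1/w(224, s(-12)) = 1/1 = 1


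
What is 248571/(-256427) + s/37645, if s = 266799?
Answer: 59057011878/9653194415 ≈ 6.1179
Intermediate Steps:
248571/(-256427) + s/37645 = 248571/(-256427) + 266799/37645 = 248571*(-1/256427) + 266799*(1/37645) = -248571/256427 + 266799/37645 = 59057011878/9653194415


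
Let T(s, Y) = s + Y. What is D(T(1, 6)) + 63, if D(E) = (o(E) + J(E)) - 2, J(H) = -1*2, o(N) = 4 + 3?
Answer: 66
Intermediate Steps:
o(N) = 7
T(s, Y) = Y + s
J(H) = -2
D(E) = 3 (D(E) = (7 - 2) - 2 = 5 - 2 = 3)
D(T(1, 6)) + 63 = 3 + 63 = 66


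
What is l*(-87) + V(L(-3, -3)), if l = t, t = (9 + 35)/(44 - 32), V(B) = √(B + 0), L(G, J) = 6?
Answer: -319 + √6 ≈ -316.55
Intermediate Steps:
V(B) = √B
t = 11/3 (t = 44/12 = 44*(1/12) = 11/3 ≈ 3.6667)
l = 11/3 ≈ 3.6667
l*(-87) + V(L(-3, -3)) = (11/3)*(-87) + √6 = -319 + √6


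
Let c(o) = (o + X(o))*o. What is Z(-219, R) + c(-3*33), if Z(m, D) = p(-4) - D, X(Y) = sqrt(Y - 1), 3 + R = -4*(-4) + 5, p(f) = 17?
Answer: 9800 - 990*I ≈ 9800.0 - 990.0*I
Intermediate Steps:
R = 18 (R = -3 + (-4*(-4) + 5) = -3 + (16 + 5) = -3 + 21 = 18)
X(Y) = sqrt(-1 + Y)
Z(m, D) = 17 - D
c(o) = o*(o + sqrt(-1 + o)) (c(o) = (o + sqrt(-1 + o))*o = o*(o + sqrt(-1 + o)))
Z(-219, R) + c(-3*33) = (17 - 1*18) + (-3*33)*(-3*33 + sqrt(-1 - 3*33)) = (17 - 18) - 99*(-99 + sqrt(-1 - 99)) = -1 - 99*(-99 + sqrt(-100)) = -1 - 99*(-99 + 10*I) = -1 + (9801 - 990*I) = 9800 - 990*I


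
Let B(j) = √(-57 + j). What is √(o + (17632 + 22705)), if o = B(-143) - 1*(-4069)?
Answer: √(44406 + 10*I*√2) ≈ 210.73 + 0.0336*I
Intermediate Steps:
o = 4069 + 10*I*√2 (o = √(-57 - 143) - 1*(-4069) = √(-200) + 4069 = 10*I*√2 + 4069 = 4069 + 10*I*√2 ≈ 4069.0 + 14.142*I)
√(o + (17632 + 22705)) = √((4069 + 10*I*√2) + (17632 + 22705)) = √((4069 + 10*I*√2) + 40337) = √(44406 + 10*I*√2)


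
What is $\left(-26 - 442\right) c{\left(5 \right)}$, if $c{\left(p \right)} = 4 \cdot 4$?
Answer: $-7488$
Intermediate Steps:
$c{\left(p \right)} = 16$
$\left(-26 - 442\right) c{\left(5 \right)} = \left(-26 - 442\right) 16 = \left(-468\right) 16 = -7488$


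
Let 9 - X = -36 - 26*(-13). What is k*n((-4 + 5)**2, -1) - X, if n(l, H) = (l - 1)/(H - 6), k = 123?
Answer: 293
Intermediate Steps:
n(l, H) = (-1 + l)/(-6 + H)
X = -293 (X = 9 - (-36 - 26*(-13)) = 9 - (-36 + 338) = 9 - 1*302 = 9 - 302 = -293)
k*n((-4 + 5)**2, -1) - X = 123*((-1 + (-4 + 5)**2)/(-6 - 1)) - 1*(-293) = 123*((-1 + 1**2)/(-7)) + 293 = 123*(-(-1 + 1)/7) + 293 = 123*(-1/7*0) + 293 = 123*0 + 293 = 0 + 293 = 293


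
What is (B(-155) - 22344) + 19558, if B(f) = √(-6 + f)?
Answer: -2786 + I*√161 ≈ -2786.0 + 12.689*I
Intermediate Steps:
(B(-155) - 22344) + 19558 = (√(-6 - 155) - 22344) + 19558 = (√(-161) - 22344) + 19558 = (I*√161 - 22344) + 19558 = (-22344 + I*√161) + 19558 = -2786 + I*√161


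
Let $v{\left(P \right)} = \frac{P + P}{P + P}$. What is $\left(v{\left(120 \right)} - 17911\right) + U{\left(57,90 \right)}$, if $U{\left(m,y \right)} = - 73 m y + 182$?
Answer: $-392218$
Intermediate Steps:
$U{\left(m,y \right)} = 182 - 73 m y$ ($U{\left(m,y \right)} = - 73 m y + 182 = 182 - 73 m y$)
$v{\left(P \right)} = 1$ ($v{\left(P \right)} = \frac{2 P}{2 P} = 2 P \frac{1}{2 P} = 1$)
$\left(v{\left(120 \right)} - 17911\right) + U{\left(57,90 \right)} = \left(1 - 17911\right) + \left(182 - 4161 \cdot 90\right) = -17910 + \left(182 - 374490\right) = -17910 - 374308 = -392218$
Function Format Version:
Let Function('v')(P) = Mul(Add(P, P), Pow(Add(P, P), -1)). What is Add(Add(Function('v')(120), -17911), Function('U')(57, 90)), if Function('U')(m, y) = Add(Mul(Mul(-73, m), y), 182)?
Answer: -392218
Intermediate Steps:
Function('U')(m, y) = Add(182, Mul(-73, m, y)) (Function('U')(m, y) = Add(Mul(-73, m, y), 182) = Add(182, Mul(-73, m, y)))
Function('v')(P) = 1 (Function('v')(P) = Mul(Mul(2, P), Pow(Mul(2, P), -1)) = Mul(Mul(2, P), Mul(Rational(1, 2), Pow(P, -1))) = 1)
Add(Add(Function('v')(120), -17911), Function('U')(57, 90)) = Add(Add(1, -17911), Add(182, Mul(-73, 57, 90))) = Add(-17910, Add(182, -374490)) = Add(-17910, -374308) = -392218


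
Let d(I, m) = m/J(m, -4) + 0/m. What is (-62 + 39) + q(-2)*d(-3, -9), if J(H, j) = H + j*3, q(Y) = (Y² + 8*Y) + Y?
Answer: -29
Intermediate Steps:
q(Y) = Y² + 9*Y
J(H, j) = H + 3*j
d(I, m) = m/(-12 + m) (d(I, m) = m/(m + 3*(-4)) + 0/m = m/(m - 12) + 0 = m/(-12 + m) + 0 = m/(-12 + m))
(-62 + 39) + q(-2)*d(-3, -9) = (-62 + 39) + (-2*(9 - 2))*(-9/(-12 - 9)) = -23 + (-2*7)*(-9/(-21)) = -23 - (-126)*(-1)/21 = -23 - 14*3/7 = -23 - 6 = -29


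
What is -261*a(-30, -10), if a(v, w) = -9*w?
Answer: -23490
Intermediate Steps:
-261*a(-30, -10) = -(-2349)*(-10) = -261*90 = -23490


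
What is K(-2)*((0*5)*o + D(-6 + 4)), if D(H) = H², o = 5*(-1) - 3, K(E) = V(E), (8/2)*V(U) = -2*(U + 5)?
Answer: -6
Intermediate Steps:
V(U) = -5/2 - U/2 (V(U) = (-2*(U + 5))/4 = (-2*(5 + U))/4 = (-10 - 2*U)/4 = -5/2 - U/2)
K(E) = -5/2 - E/2
o = -8 (o = -5 - 3 = -8)
K(-2)*((0*5)*o + D(-6 + 4)) = (-5/2 - ½*(-2))*((0*5)*(-8) + (-6 + 4)²) = (-5/2 + 1)*(0*(-8) + (-2)²) = -3*(0 + 4)/2 = -3/2*4 = -6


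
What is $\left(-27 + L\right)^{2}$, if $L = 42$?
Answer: $225$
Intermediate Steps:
$\left(-27 + L\right)^{2} = \left(-27 + 42\right)^{2} = 15^{2} = 225$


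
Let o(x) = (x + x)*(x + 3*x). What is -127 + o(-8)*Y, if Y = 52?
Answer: 26497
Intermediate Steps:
o(x) = 8*x**2 (o(x) = (2*x)*(4*x) = 8*x**2)
-127 + o(-8)*Y = -127 + (8*(-8)**2)*52 = -127 + (8*64)*52 = -127 + 512*52 = -127 + 26624 = 26497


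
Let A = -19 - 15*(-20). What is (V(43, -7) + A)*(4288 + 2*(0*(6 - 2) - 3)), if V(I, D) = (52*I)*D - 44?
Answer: -66007030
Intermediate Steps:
V(I, D) = -44 + 52*D*I (V(I, D) = 52*D*I - 44 = -44 + 52*D*I)
A = 281 (A = -19 + 300 = 281)
(V(43, -7) + A)*(4288 + 2*(0*(6 - 2) - 3)) = ((-44 + 52*(-7)*43) + 281)*(4288 + 2*(0*(6 - 2) - 3)) = ((-44 - 15652) + 281)*(4288 + 2*(0*4 - 3)) = (-15696 + 281)*(4288 + 2*(0 - 3)) = -15415*(4288 + 2*(-3)) = -15415*(4288 - 6) = -15415*4282 = -66007030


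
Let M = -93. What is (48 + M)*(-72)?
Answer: 3240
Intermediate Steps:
(48 + M)*(-72) = (48 - 93)*(-72) = -45*(-72) = 3240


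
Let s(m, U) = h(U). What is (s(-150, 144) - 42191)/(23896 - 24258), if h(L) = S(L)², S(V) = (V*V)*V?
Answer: -8916100406065/362 ≈ -2.4630e+10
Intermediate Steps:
S(V) = V³ (S(V) = V²*V = V³)
h(L) = L⁶ (h(L) = (L³)² = L⁶)
s(m, U) = U⁶
(s(-150, 144) - 42191)/(23896 - 24258) = (144⁶ - 42191)/(23896 - 24258) = (8916100448256 - 42191)/(-362) = 8916100406065*(-1/362) = -8916100406065/362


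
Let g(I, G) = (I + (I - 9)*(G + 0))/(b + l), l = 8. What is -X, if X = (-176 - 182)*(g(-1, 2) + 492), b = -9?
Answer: 183654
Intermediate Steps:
g(I, G) = -I - G*(-9 + I) (g(I, G) = (I + (I - 9)*(G + 0))/(-9 + 8) = (I + (-9 + I)*G)/(-1) = (I + G*(-9 + I))*(-1) = -I - G*(-9 + I))
X = -183654 (X = (-176 - 182)*((-1*(-1) + 9*2 - 1*2*(-1)) + 492) = -358*((1 + 18 + 2) + 492) = -358*(21 + 492) = -358*513 = -183654)
-X = -1*(-183654) = 183654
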